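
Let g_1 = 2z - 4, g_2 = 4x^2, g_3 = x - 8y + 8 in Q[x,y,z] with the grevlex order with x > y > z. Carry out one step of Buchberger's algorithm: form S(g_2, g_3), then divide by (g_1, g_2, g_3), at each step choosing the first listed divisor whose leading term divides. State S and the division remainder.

S(g_2, g_3) = 8xy - 8x; remainder on division = 64y^2 - 128y + 64.

lcm(LM(g_2), LM(g_3)) = x^2.
S = (lcm/LT(g_2))·g_2 − (lcm/LT(g_3))·g_3 = 8xy - 8x.
Reduce S modulo (g_1, g_2, g_3) in that order:
  leading term xy: subtract (8y)·g_3 from 8xy - 8x → 64y^2 - 8x - 64y
  leading term y^2: no divisor's leading term divides it; move 64y^2 to the remainder.
  leading term x: subtract (-8)·g_3 from -8x - 64y → -128y + 64
  leading term y: no divisor's leading term divides it; move -128y to the remainder.
  leading term 1: no divisor's leading term divides it; move 64 to the remainder.
The remainder 64y^2 - 128y + 64 is nonzero, so it would be added as the next basis element.
This is the inner loop of Buchberger's algorithm — each nonzero remainder becomes a new basis element.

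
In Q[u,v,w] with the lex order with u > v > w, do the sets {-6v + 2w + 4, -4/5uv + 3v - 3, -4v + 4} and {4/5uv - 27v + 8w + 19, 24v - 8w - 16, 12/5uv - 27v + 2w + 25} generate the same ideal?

Since reduced Gröbner bases are canonical representatives of ideals under a given ordering, it suffices to compute and compare them.
Buchberger on the first generating set:
f_1 = -6v + 2w + 4, LT = v.
f_2 = -4/5uv + 3v - 3, LT = uv.
f_3 = -4v + 4, LT = v.

S(f_1,f_2): lcm = uv. S = -1/3uw - 2/3u + 15/4v - 15/4.
  leading term uw: no divisor's leading term divides it; move -1/3uw to the remainder.
  leading term u: no divisor's leading term divides it; move -2/3u to the remainder.
  leading term v: subtract (-5/8)·f_1 from 15/4v - 15/4 → 5/4w - 5/4
  leading term w: no divisor's leading term divides it; move 5/4w to the remainder.
  leading term 1: no divisor's leading term divides it; move -5/4 to the remainder.
  remainder -1/3uw - 2/3u + 5/4w - 5/4 ≠ 0; add g_4 = -1/3uw - 2/3u + 5/4w - 5/4 to the basis.

S(f_1,f_3): lcm = v. S = -1/3w + 1/3.
  leading term w: no divisor's leading term divides it; move -1/3w to the remainder.
  leading term 1: no divisor's leading term divides it; move 1/3 to the remainder.
  remainder -1/3w + 1/3 ≠ 0; add g_5 = -1/3w + 1/3 to the basis.

S(f_2,f_3): lcm = uv. S = u - 15/4v + 15/4.
  leading term u: no divisor's leading term divides it; move u to the remainder.
  leading term v: subtract (5/8)·f_1 from -15/4v + 15/4 → -5/4w + 5/4
  leading term w: subtract (15/4)·g_5 from -5/4w + 5/4 → 0
  remainder u ≠ 0; add g_6 = u to the basis.

The other S-polynomials (S(f_1,g_4), S(f_2,g_4), S(f_3,g_4), S(f_1,g_5), S(f_2,g_5), S(f_3,g_5), S(g_4,g_5), S(f_1,g_6), S(f_2,g_6), S(f_3,g_6), S(g_4,g_6), S(g_5,g_6)) all reduce to 0 modulo the current basis, so we have a Gröbner basis.
Inter-reduce: drop elements whose leading term is divisible by another's, tail-reduce, and make monic.
Reduced Gröbner basis: {u, v - 1, w - 1}.

Buchberger on the second generating set:
h_1 = 4/5uv - 27v + 8w + 19, LT = uv.
h_2 = 24v - 8w - 16, LT = v.
h_3 = 12/5uv - 27v + 2w + 25, LT = uv.

S(h_1,h_2): lcm = uv. S = 1/3uw + 2/3u - 135/4v + 10w + 95/4.
  leading term uw: no divisor's leading term divides it; move 1/3uw to the remainder.
  leading term u: no divisor's leading term divides it; move 2/3u to the remainder.
  leading term v: subtract (-45/32)·h_2 from -135/4v + 10w + 95/4 → -5/4w + 5/4
  leading term w: no divisor's leading term divides it; move -5/4w to the remainder.
  leading term 1: no divisor's leading term divides it; move 5/4 to the remainder.
  remainder 1/3uw + 2/3u - 5/4w + 5/4 ≠ 0; add k_4 = 1/3uw + 2/3u - 5/4w + 5/4 to the basis.

S(h_1,h_3): lcm = uv. S = -45/2v + 55/6w + 40/3.
  leading term v: subtract (-15/16)·h_2 from -45/2v + 55/6w + 40/3 → 5/3w - 5/3
  leading term w: no divisor's leading term divides it; move 5/3w to the remainder.
  leading term 1: no divisor's leading term divides it; move -5/3 to the remainder.
  remainder 5/3w - 5/3 ≠ 0; add k_5 = 5/3w - 5/3 to the basis.

S(k_4,k_5): lcm = uw. S = 3u - 15/4w + 15/4.
  leading term u: no divisor's leading term divides it; move 3u to the remainder.
  leading term w: subtract (-9/4)·k_5 from -15/4w + 15/4 → 0
  remainder 3u ≠ 0; add k_6 = 3u to the basis.

The other S-polynomials (S(h_2,h_3), S(h_1,k_4), S(h_2,k_4), S(h_3,k_4), S(h_1,k_5), S(h_2,k_5), S(h_3,k_5), S(h_1,k_6), S(h_2,k_6), S(h_3,k_6), S(k_4,k_6), S(k_5,k_6)) all reduce to 0 modulo the current basis, so we have a Gröbner basis.
Inter-reduce: drop elements whose leading term is divisible by another's, tail-reduce, and make monic.
Reduced Gröbner basis: {u, v - 1, w - 1}.

These coincide, so the ideals are equal.

Yes, the ideals are equal.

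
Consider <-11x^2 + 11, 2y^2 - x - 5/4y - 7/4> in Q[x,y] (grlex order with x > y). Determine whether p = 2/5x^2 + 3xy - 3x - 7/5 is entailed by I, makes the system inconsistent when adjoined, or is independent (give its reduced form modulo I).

Adjoining 2/5x^2 + 3xy - 3x - 7/5 makes the ideal the whole ring: the system is inconsistent.

First compute the reduced Gröbner basis of I by Buchberger's algorithm.
f_1 = -11x^2 + 11, LT = x^2.
f_2 = 2y^2 - x - 5/4y - 7/4, LT = y^2.

The S-polynomials (S(f_1,f_2)) all reduce to 0 modulo the current basis, so we have a Gröbner basis.
Inter-reduce: drop elements whose leading term is divisible by another's, tail-reduce, and make monic.
Reduced Gröbner basis: {x^2 - 1, y^2 - 1/2x - 5/8y - 7/8}.
Label its elements g_1 = x^2 - 1, g_2 = y^2 - 1/2x - 5/8y - 7/8.

Reduce p = 2/5x^2 + 3xy - 3x - 7/5 modulo G:
  leading term x^2: subtract (2/5)·g_1 from 2/5x^2 + 3xy - 3x - 7/5 → 3xy - 3x - 1
  leading term xy: no divisor's leading term divides it; move 3xy to the remainder.
  leading term x: no divisor's leading term divides it; move -3x to the remainder.
  leading term 1: no divisor's leading term divides it; move -1 to the remainder.
  normal form = 3xy - 3x - 1.
The normal form is nonzero, so p ∉ I. Since p minus its normal form lies in I, I + (p) = I + (r) where r = 3xy - 3x - 1; decide whether this ideal is the whole ring.
Run Buchberger on G together with r (pairs among the g_i already reduce to 0 since G is a Gröbner basis):
g_1 = x^2 - 1, LT = x^2.
g_2 = y^2 - 1/2x - 5/8y - 7/8, LT = y^2.
r = 3xy - 3x - 1, LT = xy.

S(g_1,r): lcm = x^2y. S = x^2 + 1/3x - y.
  leading term x^2: subtract (1)·g_1 from x^2 + 1/3x - y → 1/3x - y + 1
  leading term x: no divisor's leading term divides it; move 1/3x to the remainder.
  leading term y: no divisor's leading term divides it; move -y to the remainder.
  leading term 1: no divisor's leading term divides it; move 1 to the remainder.
  remainder 1/3x - y + 1 ≠ 0; add m_4 = 1/3x - y + 1 to the basis.

S(g_2,r): lcm = xy^2. S = -1/2x^2 + 3/8xy - 7/8x + 1/3y.
  leading term x^2: subtract (-1/2)·g_1 from -1/2x^2 + 3/8xy - 7/8x + 1/3y → 3/8xy - 7/8x + 1/3y - 1/2
  leading term xy: subtract (1/8)·r from 3/8xy - 7/8x + 1/3y - 1/2 → -1/2x + 1/3y - 3/8
  leading term x: subtract (-3/2)·m_4 from -1/2x + 1/3y - 3/8 → -7/6y + 9/8
  leading term y: no divisor's leading term divides it; move -7/6y to the remainder.
  leading term 1: no divisor's leading term divides it; move 9/8 to the remainder.
  remainder -7/6y + 9/8 ≠ 0; add m_5 = -7/6y + 9/8 to the basis.

S(r,m_4): lcm = xy. S = 3y^2 - x - 3y - 1/3.
  leading term y^2: subtract (3)·g_2 from 3y^2 - x - 3y - 1/3 → 1/2x - 9/8y + 55/24
  leading term x: subtract (3/2)·m_4 from 1/2x - 9/8y + 55/24 → 3/8y + 19/24
  leading term y: subtract (-9/28)·m_5 from 3/8y + 19/24 → 775/672
  leading term 1: no divisor's leading term divides it; move 775/672 to the remainder.
  remainder 775/672 ≠ 0; add m_6 = 775/672 to the basis.

The other S-polynomials (S(g_1,g_2), S(g_1,m_4), S(g_2,m_4), S(g_1,m_5), S(g_2,m_5), S(r,m_5), S(m_4,m_5), S(g_1,m_6), S(g_2,m_6), S(r,m_6), S(m_4,m_6), S(m_5,m_6)) all reduce to 0 modulo the current basis, so we have a Gröbner basis.
Inter-reduce: drop elements whose leading term is divisible by another's, tail-reduce, and make monic.
Reduced Gröbner basis: {1}.
The reduced Gröbner basis of I + (p) is {1}: the ideal is the whole ring, so the enlarged system has no common solution — adjoining p is inconsistent.

Ideal membership is decidable via reduction modulo a Gröbner basis.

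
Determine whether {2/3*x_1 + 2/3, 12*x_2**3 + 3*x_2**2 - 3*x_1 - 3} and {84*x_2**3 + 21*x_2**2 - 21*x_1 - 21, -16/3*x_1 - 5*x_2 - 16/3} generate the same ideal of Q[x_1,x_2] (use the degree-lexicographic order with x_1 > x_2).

Equality of ideals is decidable: compute both reduced Gröbner bases (unique for the ordering) and check whether they agree.
Buchberger on the first generating set:
f_1 = 2/3*x_1 + 2/3, LT = x_1.
f_2 = 12*x_2**3 + 3*x_2**2 - 3*x_1 - 3, LT = x_2**3.

The S-polynomials (S(f_1,f_2)) all reduce to 0 modulo the current basis, so we have a Gröbner basis.
Inter-reduce: drop elements whose leading term is divisible by another's, tail-reduce, and make monic.
Reduced Gröbner basis: {x_2**3 + 1/4*x_2**2, x_1 + 1}.

Buchberger on the second generating set:
h_1 = 84*x_2**3 + 21*x_2**2 - 21*x_1 - 21, LT = x_2**3.
h_2 = -16/3*x_1 - 5*x_2 - 16/3, LT = x_1.

The S-polynomials (S(h_1,h_2)) all reduce to 0 modulo the current basis, so we have a Gröbner basis.
Inter-reduce: drop elements whose leading term is divisible by another's, tail-reduce, and make monic.
Reduced Gröbner basis: {x_2**3 + 1/4*x_2**2 + 15/64*x_2, x_1 + 15/16*x_2 + 1}.

The bases are distinct; the ideals are different.

No, the ideals differ.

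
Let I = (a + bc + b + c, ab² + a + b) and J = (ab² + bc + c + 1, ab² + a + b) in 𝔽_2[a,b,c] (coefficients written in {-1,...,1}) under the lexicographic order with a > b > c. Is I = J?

Equality of ideals is decidable: compute both reduced Gröbner bases (unique for the ordering) and check whether they agree.
Buchberger on the first generating set:
f_1 = a + bc + b + c, LT = a.
f_2 = ab² + a + b, LT = ab².

S(f_1,f_2): lcm = ab². S = a + b³c + b³ + b²c + b.
  reduce S modulo (f_1, f_2):
  remainder b³c + b³ + b²c + bc + c ≠ 0; add g_3 = b³c + b³ + b²c + bc + c to the basis.

The other S-polynomials (S(f_1,g_3), S(f_2,g_3)) all reduce to 0 modulo the current basis, so we have a Gröbner basis.
Inter-reduce: drop elements whose leading term is divisible by another's, tail-reduce, and make monic.
Reduced Gröbner basis: {a + bc + b + c, b³c + b³ + b²c + bc + c}.

Buchberger on the second generating set:
h_1 = ab² + bc + c + 1, LT = ab².
h_2 = ab² + a + b, LT = ab².

S(h_1,h_2): lcm = ab². S = a + bc + b + c + 1.
  reduce S modulo (h_1, h_2):
  remainder a + bc + b + c + 1 ≠ 0; add k_3 = a + bc + b + c + 1 to the basis.

S(h_1,k_3): lcm = ab². S = b³c + b³ + b²c + b² + bc + c + 1.
  reduce S modulo (h_1, h_2, k_3):
  remainder b³c + b³ + b²c + b² + bc + c + 1 ≠ 0; add k_4 = b³c + b³ + b²c + b² + bc + c + 1 to the basis.

The other S-polynomials (S(h_2,k_3), S(h_1,k_4), S(h_2,k_4), S(k_3,k_4)) all reduce to 0 modulo the current basis, so we have a Gröbner basis.
Inter-reduce: drop elements whose leading term is divisible by another's, tail-reduce, and make monic.
Reduced Gröbner basis: {a + bc + b + c + 1, b³c + b³ + b²c + b² + bc + c + 1}.

The bases are distinct; the ideals are different.

No, the ideals differ.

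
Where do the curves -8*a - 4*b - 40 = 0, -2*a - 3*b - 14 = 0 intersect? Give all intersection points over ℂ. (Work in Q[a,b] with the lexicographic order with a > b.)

Compute a lex Gröbner basis by Buchberger's algorithm.
f_1 = -8*a - 4*b - 40, LT = a.
f_2 = -2*a - 3*b - 14, LT = a.

S(f_1,f_2): lcm = a. S = -b - 2.
  leading term b: no divisor's leading term divides it; move -b to the remainder.
  leading term 1: no divisor's leading term divides it; move -2 to the remainder.
  remainder -b - 2 ≠ 0; add h_3 = -b - 2 to the basis.

The other S-polynomials (S(f_1,h_3), S(f_2,h_3)) all reduce to 0 modulo the current basis, so we have a Gröbner basis.
Inter-reduce: drop elements whose leading term is divisible by another's, tail-reduce, and make monic.
Reduced Gröbner basis: {a + 4, b + 2}.

A lex Gröbner basis eliminates variables successively. Here b + 2 depends only on b, with roots {-2}; lifting each root through the earlier basis elements recovers the full solutions.
  b = -2: the earlier basis element becomes a + 4 = 0, giving a = -4 — point (-4, -2).
Each listed point satisfies every original equation (direct substitution).

{(-4, -2)}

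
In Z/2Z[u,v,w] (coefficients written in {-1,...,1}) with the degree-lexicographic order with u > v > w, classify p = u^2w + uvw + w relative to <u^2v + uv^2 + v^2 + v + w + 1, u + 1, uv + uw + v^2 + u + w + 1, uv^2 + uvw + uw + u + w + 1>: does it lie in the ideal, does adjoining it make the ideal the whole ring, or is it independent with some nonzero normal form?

u^2w + uvw + w is independent of I; its normal form modulo I is v.

First compute the reduced Gröbner basis of I by Buchberger's algorithm.
f_1 = u^2v + uv^2 + v^2 + v + w + 1, LT = u^2v.
f_2 = u + 1, LT = u.
f_3 = uv + uw + v^2 + u + w + 1, LT = uv.
f_4 = uv^2 + uvw + uw + u + w + 1, LT = uv^2.

S(f_1,f_2): lcm = u^2v. S = uv^2 + uv + v^2 + v + w + 1.
  reduce S modulo (f_1, f_2, f_3, f_4):
  remainder w + 1 ≠ 0; add h_5 = w + 1 to the basis.

S(f_1,f_3): lcm = u^2v. S = u^2w + u^2 + uw + v^2 + u + v + w + 1.
  reduce S modulo (f_1, f_2, f_3, f_4, h_5):
  remainder v^2 + v ≠ 0; add h_6 = v^2 + v to the basis.

The other S-polynomials (S(f_1,f_4), S(f_2,f_3), S(f_2,f_4), S(f_3,f_4), S(f_1,h_5), S(f_2,h_5), S(f_3,h_5), S(f_4,h_5), S(f_1,h_6), S(f_2,h_6), S(f_3,h_6), S(f_4,h_6), S(h_5,h_6)) all reduce to 0 modulo the current basis, so we have a Gröbner basis.
Inter-reduce: drop elements whose leading term is divisible by another's, tail-reduce, and make monic.
Reduced Gröbner basis: {v^2 + v, u + 1, w + 1}.
Label its elements g_1 = v^2 + v, g_2 = u + 1, g_3 = w + 1.

Reduce p = u^2w + uvw + w modulo G:
  leading term u^2w: subtract (uw)·g_2 from u^2w + uvw + w → uvw + uw + w
  leading term uvw: subtract (vw)·g_2 from uvw + uw + w → uw + vw + w
  leading term uw: subtract (w)·g_2 from uw + vw + w → vw
  leading term vw: subtract (v)·g_3 from vw → v
  leading term v: no divisor's leading term divides it; move v to the remainder.
  normal form = v.
The normal form is nonzero, so p ∉ I. Since p minus its normal form lies in I, I + (p) = I + (r) where r = v; decide whether this ideal is the whole ring.
Run Buchberger on G together with r (pairs among the g_i already reduce to 0 since G is a Gröbner basis):
g_1 = v^2 + v, LT = v^2.
g_2 = u + 1, LT = u.
g_3 = w + 1, LT = w.
r = v, LT = v.

The S-polynomials (S(g_1,g_2), S(g_1,g_3), S(g_1,r), S(g_2,g_3), S(g_2,r), S(g_3,r)) all reduce to 0 modulo the current basis, so we have a Gröbner basis.
Inter-reduce: drop elements whose leading term is divisible by another's, tail-reduce, and make monic.
Reduced Gröbner basis: {u + 1, v, w + 1}.
The reduced Gröbner basis of I + (p) is {u + 1, v, w + 1} ≠ {1}, a proper ideal, so the enlarged system stays consistent: p is independent of I, with normal form v.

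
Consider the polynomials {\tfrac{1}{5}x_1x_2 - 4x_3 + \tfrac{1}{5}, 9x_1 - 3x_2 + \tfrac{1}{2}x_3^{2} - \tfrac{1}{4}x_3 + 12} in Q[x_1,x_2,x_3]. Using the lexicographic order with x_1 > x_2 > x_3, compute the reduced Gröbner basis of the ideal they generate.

G = {x_1 - \tfrac{1}{3}x_2 + \tfrac{1}{18}x_3^{2} - \tfrac{1}{36}x_3 + \tfrac{4}{3}, x_2^{2} - \tfrac{1}{6}x_2x_3^{2} + \tfrac{1}{12}x_2x_3 - 4x_2 - 60x_3 + 3}

f_1 = \tfrac{1}{5}x_1x_2 - 4x_3 + \tfrac{1}{5}, LT = x_1x_2.
f_2 = 9x_1 - 3x_2 + \tfrac{1}{2}x_3^{2} - \tfrac{1}{4}x_3 + 12, LT = x_1.

S(f_1,f_2): lcm = x_1x_2. S = \tfrac{1}{3}x_2^{2} - \tfrac{1}{18}x_2x_3^{2} + \tfrac{1}{36}x_2x_3 - \tfrac{4}{3}x_2 - 20x_3 + 1.
  leading term x_2^{2}: no divisor's leading term divides it; move \tfrac{1}{3}x_2^{2} to the remainder.
  leading term x_2x_3^{2}: no divisor's leading term divides it; move -\tfrac{1}{18}x_2x_3^{2} to the remainder.
  leading term x_2x_3: no divisor's leading term divides it; move \tfrac{1}{36}x_2x_3 to the remainder.
  leading term x_2: no divisor's leading term divides it; move -\tfrac{4}{3}x_2 to the remainder.
  leading term x_3: no divisor's leading term divides it; move -20x_3 to the remainder.
  leading term 1: no divisor's leading term divides it; move 1 to the remainder.
  remainder \tfrac{1}{3}x_2^{2} - \tfrac{1}{18}x_2x_3^{2} + \tfrac{1}{36}x_2x_3 - \tfrac{4}{3}x_2 - 20x_3 + 1 ≠ 0; add g_3 = \tfrac{1}{3}x_2^{2} - \tfrac{1}{18}x_2x_3^{2} + \tfrac{1}{36}x_2x_3 - \tfrac{4}{3}x_2 - 20x_3 + 1 to the basis.

S(f_1,g_3): lcm = x_1x_2^{2}. S = \tfrac{1}{6}x_1x_2x_3^{2} - \tfrac{1}{12}x_1x_2x_3 + 4x_1x_2 + 60x_1x_3 - 3x_1 - 20x_2x_3 + x_2.
  leading term x_1x_2x_3^{2}: subtract (\tfrac{5}{6}x_3^{2})·f_1 from \tfrac{1}{6}x_1x_2x_3^{2} - \tfrac{1}{12}x_1x_2x_3 + 4x_1x_2 + 60x_1x_3 - 3x_1 - 20x_2x_3 + x_2 → -\tfrac{1}{12}x_1x_2x_3 + 4x_1x_2 + 60x_1x_3 - 3x_1 - 20x_2x_3 + x_2 + \tfrac{10}{3}x_3^{3} - \tfrac{1}{6}x_3^{2}
  leading term x_1x_2x_3: subtract (-\tfrac{5}{12}x_3)·f_1 from -\tfrac{1}{12}x_1x_2x_3 + 4x_1x_2 + 60x_1x_3 - 3x_1 - 20x_2x_3 + x_2 + \tfrac{10}{3}x_3^{3} - \tfrac{1}{6}x_3^{2} → 4x_1x_2 + 60x_1x_3 - 3x_1 - 20x_2x_3 + x_2 + \tfrac{10}{3}x_3^{3} - \tfrac{11}{6}x_3^{2} + \tfrac{1}{12}x_3
  leading term x_1x_2: subtract (20)·f_1 from 4x_1x_2 + 60x_1x_3 - 3x_1 - 20x_2x_3 + x_2 + \tfrac{10}{3}x_3^{3} - \tfrac{11}{6}x_3^{2} + \tfrac{1}{12}x_3 → 60x_1x_3 - 3x_1 - 20x_2x_3 + x_2 + \tfrac{10}{3}x_3^{3} - \tfrac{11}{6}x_3^{2} + \tfrac{961}{12}x_3 - 4
  leading term x_1x_3: subtract (\tfrac{20}{3}x_3)·f_2 from 60x_1x_3 - 3x_1 - 20x_2x_3 + x_2 + \tfrac{10}{3}x_3^{3} - \tfrac{11}{6}x_3^{2} + \tfrac{961}{12}x_3 - 4 → -3x_1 + x_2 - \tfrac{1}{6}x_3^{2} + \tfrac{1}{12}x_3 - 4
  leading term x_1: subtract (-\tfrac{1}{3})·f_2 from -3x_1 + x_2 - \tfrac{1}{6}x_3^{2} + \tfrac{1}{12}x_3 - 4 → 0
  remainder 0.

S(f_2,g_3): leading monomials are coprime, so the S-polynomial reduces to 0 (Buchberger's first criterion).
Every S-polynomial of the final basis reduces to 0, so we have a Gröbner basis.
Inter-reduce: drop elements whose leading term is divisible by another's, tail-reduce, and make monic.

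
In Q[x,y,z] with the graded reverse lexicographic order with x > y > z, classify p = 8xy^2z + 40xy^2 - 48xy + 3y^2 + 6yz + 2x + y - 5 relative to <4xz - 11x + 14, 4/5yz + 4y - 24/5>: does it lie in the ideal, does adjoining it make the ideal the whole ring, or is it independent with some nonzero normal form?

First compute the reduced Gröbner basis of I by Buchberger's algorithm.
f_1 = 4xz - 11x + 14, LT = xz.
f_2 = 4/5yz + 4y - 24/5, LT = yz.

S(f_1,f_2): lcm = xyz. S = -31/4xy + 6x + 7/2y.
  leading term xy: no divisor's leading term divides it; move -31/4xy to the remainder.
  leading term x: no divisor's leading term divides it; move 6x to the remainder.
  leading term y: no divisor's leading term divides it; move 7/2y to the remainder.
  remainder -31/4xy + 6x + 7/2y ≠ 0; add h_3 = -31/4xy + 6x + 7/2y to the basis.

The other S-polynomials (S(f_1,h_3), S(f_2,h_3)) all reduce to 0 modulo the current basis, so we have a Gröbner basis.
Inter-reduce: drop elements whose leading term is divisible by another's, tail-reduce, and make monic.
Reduced Gröbner basis: {xy - 24/31x - 14/31y, xz - 11/4x + 7/2, yz + 5y - 6}.
Label its elements g_1 = xy - 24/31x - 14/31y, g_2 = xz - 11/4x + 7/2, g_3 = yz + 5y - 6.

Reduce p = 8xy^2z + 40xy^2 - 48xy + 3y^2 + 6yz + 2x + y - 5 modulo G:
  leading term xy^2z: subtract (8yz)·g_1 from 8xy^2z + 40xy^2 - 48xy + 3y^2 + 6yz + 2x + y - 5 → 40xy^2 + 192/31xyz + 112/31y^2z - 48xy + 3y^2 + 6yz + 2x + y - 5
  leading term xy^2: subtract (40y)·g_1 from 40xy^2 + 192/31xyz + 112/31y^2z - 48xy + 3y^2 + 6yz + 2x + y - 5 → 192/31xyz + 112/31y^2z - 528/31xy + 653/31y^2 + 6yz + 2x + y - 5
  leading term xyz: subtract (192/31z)·g_1 from 192/31xyz + 112/31y^2z - 528/31xy + 653/31y^2 + 6yz + 2x + y - 5 → 112/31y^2z - 528/31xy + 653/31y^2 + 4608/961xz + 8454/961yz + 2x + y - 5
  leading term y^2z: subtract (112/31y)·g_3 from 112/31y^2z - 528/31xy + 653/31y^2 + 4608/961xz + 8454/961yz + 2x + y - 5 → -528/31xy + 3y^2 + 4608/961xz + 8454/961yz + 2x + 703/31y - 5
  leading term xy: subtract (-528/31)·g_1 from -528/31xy + 3y^2 + 4608/961xz + 8454/961yz + 2x + 703/31y - 5 → 3y^2 + 4608/961xz + 8454/961yz - 10750/961x + 14401/961y - 5
  leading term y^2: no divisor's leading term divides it; move 3y^2 to the remainder.
  leading term xz: subtract (4608/961)·g_2 from 4608/961xz + 8454/961yz - 10750/961x + 14401/961y - 5 → 8454/961yz + 2x + 14401/961y - 20933/961
  leading term yz: subtract (8454/961)·g_3 from 8454/961yz + 2x + 14401/961y - 20933/961 → 2x - 29y + 31
  leading term x: no divisor's leading term divides it; move 2x to the remainder.
  leading term y: no divisor's leading term divides it; move -29y to the remainder.
  leading term 1: no divisor's leading term divides it; move 31 to the remainder.
  normal form = 3y^2 + 2x - 29y + 31.
The normal form is nonzero, so p ∉ I. Since p minus its normal form lies in I, I + (p) = I + (r) where r = 3y^2 + 2x - 29y + 31; decide whether this ideal is the whole ring.
Run Buchberger on G together with r (pairs among the g_i already reduce to 0 since G is a Gröbner basis):
g_1 = xy - 24/31x - 14/31y, LT = xy.
g_2 = xz - 11/4x + 7/2, LT = xz.
g_3 = yz + 5y - 6, LT = yz.
r = 3y^2 + 2x - 29y + 31, LT = y^2.

S(g_1,r): lcm = xy^2. S = -2/3x^2 + 827/93xy - 14/31y^2 - 31/3x.
  leading term x^2: no divisor's leading term divides it; move -2/3x^2 to the remainder.
  leading term xy: subtract (827/93)·g_1 from 827/93xy - 14/31y^2 - 31/3x → -14/31y^2 - 9943/2883x + 11578/2883y
  leading term y^2: subtract (-14/93)·r from -14/31y^2 - 9943/2883x + 11578/2883y → -3025/961x - 336/961y + 14/3
  leading term x: no divisor's leading term divides it; move -3025/961x to the remainder.
  leading term y: no divisor's leading term divides it; move -336/961y to the remainder.
  leading term 1: no divisor's leading term divides it; move 14/3 to the remainder.
  remainder -2/3x^2 - 3025/961x - 336/961y + 14/3 ≠ 0; add m_5 = -2/3x^2 - 3025/961x - 336/961y + 14/3 to the basis.

S(g_3,r): lcm = y^2z. S = 5y^2 - 2/3xz + 29/3yz - 6y - 31/3z.
  leading term y^2: subtract (5/3)·r from 5y^2 - 2/3xz + 29/3yz - 6y - 31/3z → -2/3xz + 29/3yz - 10/3x + 127/3y - 31/3z - 155/3
  leading term xz: subtract (-2/3)·g_2 from -2/3xz + 29/3yz - 10/3x + 127/3y - 31/3z - 155/3 → 29/3yz - 31/6x + 127/3y - 31/3z - 148/3
  leading term yz: subtract (29/3)·g_3 from 29/3yz - 31/6x + 127/3y - 31/3z - 148/3 → -31/6x - 6y - 31/3z + 26/3
  leading term x: no divisor's leading term divides it; move -31/6x to the remainder.
  leading term y: no divisor's leading term divides it; move -6y to the remainder.
  leading term z: no divisor's leading term divides it; move -31/3z to the remainder.
  leading term 1: no divisor's leading term divides it; move 26/3 to the remainder.
  remainder -31/6x - 6y - 31/3z + 26/3 ≠ 0; add m_6 = -31/6x - 6y - 31/3z + 26/3 to the basis.

S(g_2,m_6): lcm = xz. S = -36/31yz - 2z^2 - 11/4x + 52/31z + 7/2.
  leading term yz: subtract (-36/31)·g_3 from -36/31yz - 2z^2 - 11/4x + 52/31z + 7/2 → -2z^2 - 11/4x + 180/31y + 52/31z - 215/62
  leading term z^2: no divisor's leading term divides it; move -2z^2 to the remainder.
  leading term x: subtract (33/62)·m_6 from -11/4x + 180/31y + 52/31z - 215/62 → 9y + 445/62z - 501/62
  leading term y: no divisor's leading term divides it; move 9y to the remainder.
  leading term z: no divisor's leading term divides it; move 445/62z to the remainder.
  leading term 1: no divisor's leading term divides it; move -501/62 to the remainder.
  remainder -2z^2 + 9y + 445/62z - 501/62 ≠ 0; add m_7 = -2z^2 + 9y + 445/62z - 501/62 to the basis.

The other S-polynomials (S(g_1,g_2), S(g_1,g_3), S(g_2,g_3), S(g_2,r), S(g_1,m_5), S(g_2,m_5), S(g_3,m_5), S(r,m_5), S(g_1,m_6), S(g_3,m_6), S(r,m_6), S(m_5,m_6), S(g_1,m_7), S(g_2,m_7), S(g_3,m_7), S(r,m_7), S(m_5,m_7), S(m_6,m_7)) all reduce to 0 modulo the current basis, so we have a Gröbner basis.
Inter-reduce: drop elements whose leading term is divisible by another's, tail-reduce, and make monic.
Reduced Gröbner basis: {y^2 - 971/93y - 4/3z + 355/31, yz + 5y - 6, z^2 - 9/2y - 445/124z + 501/124, x + 36/31y + 2z - 52/31}.
The reduced Gröbner basis of I + (p) is {y^2 - 971/93y - 4/3z + 355/31, yz + 5y - 6, z^2 - 9/2y - 445/124z + 501/124, x + 36/31y + 2z - 52/31} ≠ {1}, a proper ideal, so the enlarged system stays consistent: p is independent of I, with normal form 3y^2 + 2x - 29y + 31.

8xy^2z + 40xy^2 - 48xy + 3y^2 + 6yz + 2x + y - 5 is independent of I; its normal form modulo I is 3y^2 + 2x - 29y + 31.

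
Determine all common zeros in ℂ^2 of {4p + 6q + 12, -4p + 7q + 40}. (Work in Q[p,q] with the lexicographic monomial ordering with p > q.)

Compute a lex Gröbner basis by Buchberger's algorithm.
f_1 = 4p + 6q + 12, LT = p.
f_2 = -4p + 7q + 40, LT = p.

S(f_1,f_2): lcm = p. S = \tfrac{13}{4}q + 13.
  leading term q: no divisor's leading term divides it; move \tfrac{13}{4}q to the remainder.
  leading term 1: no divisor's leading term divides it; move 13 to the remainder.
  remainder \tfrac{13}{4}q + 13 ≠ 0; add h_3 = \tfrac{13}{4}q + 13 to the basis.

S(f_1,h_3): leading monomials are coprime, so the S-polynomial reduces to 0 (Buchberger's first criterion).
S(f_2,h_3): leading monomials are coprime, so the S-polynomial reduces to 0 (Buchberger's first criterion).
Every S-polynomial of the final basis reduces to 0, so we have a Gröbner basis.
Inter-reduce: drop elements whose leading term is divisible by another's, tail-reduce, and make monic.
Reduced Gröbner basis: {p - 3, q + 4}.

Since the basis is lex-ordered, q + 4 is univariate in q. Its roots are {-4}. Back-substituting each root into the other basis elements fixes the other coordinates.
  q = -4: the earlier basis element becomes p - 3 = 0, giving p = 3 — point (3, -4).
A lex Gröbner basis triangularizes the system, enabling back-substitution.

{(3, -4)}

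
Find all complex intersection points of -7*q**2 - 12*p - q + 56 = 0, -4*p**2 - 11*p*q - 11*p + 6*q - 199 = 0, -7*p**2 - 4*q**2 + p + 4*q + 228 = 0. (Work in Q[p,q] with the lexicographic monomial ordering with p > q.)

Compute a lex Gröbner basis by Buchberger's algorithm.
f_1 = -12*p - 7*q**2 - q + 56, LT = p.
f_2 = -4*p**2 - 11*p*q - 11*p + 6*q - 199, LT = p**2.
f_3 = -7*p**2 + p - 4*q**2 + 4*q + 228, LT = p**2.

S(f_1,f_2): lcm = p**2. S = 7/12*p*q**2 - 8/3*p*q - 89/12*p + 3/2*q - 199/4.
  leading term p*q**2: subtract (-7/144*q**2)·f_1 from 7/12*p*q**2 - 8/3*p*q - 89/12*p + 3/2*q - 199/4 → -8/3*p*q - 89/12*p - 49/144*q**4 - 7/144*q**3 + 49/18*q**2 + 3/2*q - 199/4
  leading term p*q: subtract (2/9*q)·f_1 from -8/3*p*q - 89/12*p - 49/144*q**4 - 7/144*q**3 + 49/18*q**2 + 3/2*q - 199/4 → -89/12*p - 49/144*q**4 + 217/144*q**3 + 53/18*q**2 - 197/18*q - 199/4
  leading term p: subtract (89/144)·f_1 from -89/12*p - 49/144*q**4 + 217/144*q**3 + 53/18*q**2 - 197/18*q - 199/4 → -49/144*q**4 + 217/144*q**3 + 349/48*q**2 - 1487/144*q - 3037/36
  leading term q**4: no divisor's leading term divides it; move -49/144*q**4 to the remainder.
  leading term q**3: no divisor's leading term divides it; move 217/144*q**3 to the remainder.
  leading term q**2: no divisor's leading term divides it; move 349/48*q**2 to the remainder.
  leading term q: no divisor's leading term divides it; move -1487/144*q to the remainder.
  leading term 1: no divisor's leading term divides it; move -3037/36 to the remainder.
  remainder -49/144*q**4 + 217/144*q**3 + 349/48*q**2 - 1487/144*q - 3037/36 ≠ 0; add h_4 = -49/144*q**4 + 217/144*q**3 + 349/48*q**2 - 1487/144*q - 3037/36 to the basis.

S(f_1,f_3): lcm = p**2. S = 7/12*p*q**2 + 1/12*p*q - 95/21*p - 4/7*q**2 + 4/7*q + 228/7.
  leading term p*q**2: subtract (-7/144*q**2)·f_1 from 7/12*p*q**2 + 1/12*p*q - 95/21*p - 4/7*q**2 + 4/7*q + 228/7 → 1/12*p*q - 95/21*p - 49/144*q**4 - 7/144*q**3 + 271/126*q**2 + 4/7*q + 228/7
  leading term p*q: subtract (-1/144*q)·f_1 from 1/12*p*q - 95/21*p - 49/144*q**4 - 7/144*q**3 + 271/126*q**2 + 4/7*q + 228/7 → -95/21*p - 49/144*q**4 - 7/72*q**3 + 2161/1008*q**2 + 121/126*q + 228/7
  leading term p: subtract (95/252)·f_1 from -95/21*p - 49/144*q**4 - 7/72*q**3 + 2161/1008*q**2 + 121/126*q + 228/7 → -49/144*q**4 - 7/72*q**3 + 1607/336*q**2 + 337/252*q + 722/63
  leading term q**4: subtract (1)·h_4 from -49/144*q**4 - 7/72*q**3 + 1607/336*q**2 + 337/252*q + 722/63 → -77/48*q**3 - 209/84*q**2 + 3919/336*q + 2683/28
  leading term q**3: no divisor's leading term divides it; move -77/48*q**3 to the remainder.
  leading term q**2: no divisor's leading term divides it; move -209/84*q**2 to the remainder.
  leading term q: no divisor's leading term divides it; move 3919/336*q to the remainder.
  leading term 1: no divisor's leading term divides it; move 2683/28 to the remainder.
  remainder -77/48*q**3 - 209/84*q**2 + 3919/336*q + 2683/28 ≠ 0; add h_5 = -77/48*q**3 - 209/84*q**2 + 3919/336*q + 2683/28 to the basis.

S(h_4,h_5): lcm = q**4. S = -293/49*q**3 - 7598/539*q**2 + 48553/539*q + 12148/49.
  leading term q**3: subtract (14064/3773)·h_5 from -293/49*q**3 - 7598/539*q**2 + 48553/539*q + 12148/49 → -127354/26411*q**2 + 1230830/26411*q - 2885656/26411
  leading term q**2: no divisor's leading term divides it; move -127354/26411*q**2 to the remainder.
  leading term q: no divisor's leading term divides it; move 1230830/26411*q to the remainder.
  leading term 1: no divisor's leading term divides it; move -2885656/26411 to the remainder.
  remainder -127354/26411*q**2 + 1230830/26411*q - 2885656/26411 ≠ 0; add h_6 = -127354/26411*q**2 + 1230830/26411*q - 2885656/26411 to the basis.

S(h_4,h_6): lcm = q**4. S = 2333918/445739*q**3 - 137368391/3120173*q**2 + 1487/49*q + 12148/49.
  leading term q**3: subtract (-112028064/34321903)·h_5 from 2333918/445739*q**3 - 137368391/3120173*q**2 + 1487/49*q + 12148/49 → -1138956505/21841211*q**2 + 16437577465/240253321*q + 134706035020/240253321
  leading term q**2: subtract (87699650885/8109520658)·h_6 from -1138956505/21841211*q**2 + 16437577465/240253321*q + 134706035020/240253321 → -951934924647360/2185515817331*q + 3807739698589440/2185515817331
  leading term q: no divisor's leading term divides it; move -951934924647360/2185515817331*q to the remainder.
  leading term 1: no divisor's leading term divides it; move 3807739698589440/2185515817331 to the remainder.
  remainder -951934924647360/2185515817331*q + 3807739698589440/2185515817331 ≠ 0; add h_7 = -951934924647360/2185515817331*q + 3807739698589440/2185515817331 to the basis.

The other S-polynomials (S(f_2,f_3), S(f_1,h_4), S(f_2,h_4), S(f_3,h_4), S(f_1,h_5), S(f_2,h_5), S(f_3,h_5), S(f_1,h_6), S(f_2,h_6), S(f_3,h_6), S(h_5,h_6), S(f_1,h_7), S(f_2,h_7), S(f_3,h_7), S(h_4,h_7), S(h_5,h_7), S(h_6,h_7)) all reduce to 0 modulo the current basis, so we have a Gröbner basis.
Inter-reduce: drop elements whose leading term is divisible by another's, tail-reduce, and make monic.
Reduced Gröbner basis: {p + 5, q - 4}.

Since the basis is lex-ordered, q - 4 is univariate in q. Its roots are {4}. Back-substituting each root into the other basis elements fixes the other coordinates.
  q = 4: the earlier basis element becomes p + 5 = 0, giving p = -5 — point (-5, 4).
Substituting each solution back into the original system confirms all equations vanish.

{(-5, 4)}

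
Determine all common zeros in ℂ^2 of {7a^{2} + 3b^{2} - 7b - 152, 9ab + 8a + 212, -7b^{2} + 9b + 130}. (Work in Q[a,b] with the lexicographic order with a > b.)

Compute a lex Gröbner basis by Buchberger's algorithm.
f_1 = 7a^{2} + 3b^{2} - 7b - 152, LT = a^{2}.
f_2 = 9ab + 8a + 212, LT = ab.
f_3 = -7b^{2} + 9b + 130, LT = b^{2}.

S(f_1,f_2): lcm = a^{2}b. S = -\tfrac{8}{9}a^{2} - \tfrac{212}{9}a + \tfrac{3}{7}b^{3} - b^{2} - \tfrac{152}{7}b.
  reduce S modulo (f_1, f_2, f_3):
  remainder -\tfrac{212}{9}a - \tfrac{45476}{3087}b - \tfrac{63484}{3087} ≠ 0; add h_4 = -\tfrac{212}{9}a - \tfrac{45476}{3087}b - \tfrac{63484}{3087} to the basis.

S(f_2,f_3): lcm = ab^{2}. S = \tfrac{137}{63}ab + \tfrac{130}{7}a + \tfrac{212}{9}b.
  reduce S modulo (f_1, f_2, f_3, h_4):
  remainder \tfrac{2557426}{194481}b - \tfrac{12787130}{194481} ≠ 0; add h_5 = \tfrac{2557426}{194481}b - \tfrac{12787130}{194481} to the basis.

The other S-polynomials (S(f_1,f_3), S(f_1,h_4), S(f_2,h_4), S(f_3,h_4), S(f_1,h_5), S(f_2,h_5), S(f_3,h_5), S(h_4,h_5)) all reduce to 0 modulo the current basis, so we have a Gröbner basis.
Inter-reduce: drop elements whose leading term is divisible by another's, tail-reduce, and make monic.
Reduced Gröbner basis: {a + 4, b - 5}.

Since the basis is lex-ordered, b - 5 is univariate in b. Its roots are {5}. Back-substituting each root into the other basis elements fixes the other coordinates.
  b = 5: the earlier basis element becomes a + 4 = 0, giving a = -4 — point (-4, 5).
This is the nonlinear analogue of row-reducing a linear system.

{(-4, 5)}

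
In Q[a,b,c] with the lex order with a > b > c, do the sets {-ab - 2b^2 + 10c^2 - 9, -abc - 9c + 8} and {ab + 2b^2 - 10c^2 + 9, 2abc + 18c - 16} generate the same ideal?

Equality of ideals is decidable: compute both reduced Gröbner bases (unique for the ordering) and check whether they agree.
Buchberger on the first generating set:
f_1 = -ab - 2b^2 + 10c^2 - 9, LT = ab.
f_2 = -abc - 9c + 8, LT = abc.

S(f_1,f_2): lcm = abc. S = 2b^2c - 10c^3 + 8.
  leading term b^2c: no divisor's leading term divides it; move 2b^2c to the remainder.
  leading term c^3: no divisor's leading term divides it; move -10c^3 to the remainder.
  leading term 1: no divisor's leading term divides it; move 8 to the remainder.
  remainder 2b^2c - 10c^3 + 8 ≠ 0; add g_3 = 2b^2c - 10c^3 + 8 to the basis.

S(f_1,g_3): lcm = ab^2c. S = 5ac^3 - 4a + 2b^3c - 10bc^3 + 9bc.
  leading term ac^3: no divisor's leading term divides it; move 5ac^3 to the remainder.
  leading term a: no divisor's leading term divides it; move -4a to the remainder.
  leading term b^3c: subtract (b)·g_3 from 2b^3c - 10bc^3 + 9bc → 9bc - 8b
  leading term bc: no divisor's leading term divides it; move 9bc to the remainder.
  leading term b: no divisor's leading term divides it; move -8b to the remainder.
  remainder 5ac^3 - 4a + 9bc - 8b ≠ 0; add g_4 = 5ac^3 - 4a + 9bc - 8b to the basis.

S(f_2,g_3): lcm = ab^2c. S = 5ac^3 - 4a + 9bc - 8b.
  leading term ac^3: subtract (1)·g_4 from 5ac^3 - 4a + 9bc - 8b → 0
  remainder 0.

S(f_1,g_4): lcm = abc^3. S = 4/5ab + 2b^2c^3 - 9/5b^2c + 8/5b^2 - 10c^5 + 9c^3.
  leading term ab: subtract (-4/5)·f_1 from 4/5ab + 2b^2c^3 - 9/5b^2c + 8/5b^2 - 10c^5 + 9c^3 → 2b^2c^3 - 9/5b^2c - 10c^5 + 9c^3 + 8c^2 - 36/5
  leading term b^2c^3: subtract (c^2)·g_3 from 2b^2c^3 - 9/5b^2c - 10c^5 + 9c^3 + 8c^2 - 36/5 → -9/5b^2c + 9c^3 - 36/5
  leading term b^2c: subtract (-9/10)·g_3 from -9/5b^2c + 9c^3 - 36/5 → 0
  remainder 0.

S(f_2,g_4): lcm = abc^3. S = 4/5ab - 9/5b^2c + 8/5b^2 + 9c^3 - 8c^2.
  leading term ab: subtract (-4/5)·f_1 from 4/5ab - 9/5b^2c + 8/5b^2 + 9c^3 - 8c^2 → -9/5b^2c + 9c^3 - 36/5
  leading term b^2c: subtract (-9/10)·g_3 from -9/5b^2c + 9c^3 - 36/5 → 0
  remainder 0.

S(g_3,g_4): lcm = ab^2c^3. S = 4/5ab^2 - 5ac^5 + 4ac^2 - 9/5b^3c + 8/5b^3.
  leading term ab^2: subtract (-4/5b)·f_1 from 4/5ab^2 - 5ac^5 + 4ac^2 - 9/5b^3c + 8/5b^3 → -5ac^5 + 4ac^2 - 9/5b^3c + 8bc^2 - 36/5b
  leading term ac^5: subtract (-c^2)·g_4 from -5ac^5 + 4ac^2 - 9/5b^3c + 8bc^2 - 36/5b → -9/5b^3c + 9bc^3 - 36/5b
  leading term b^3c: subtract (-9/10b)·g_3 from -9/5b^3c + 9bc^3 - 36/5b → 0
  remainder 0.

Every S-polynomial of the final basis reduces to 0, so we have a Gröbner basis.
Inter-reduce: drop elements whose leading term is divisible by another's, tail-reduce, and make monic.
Reduced Gröbner basis: {ab + 2b^2 - 10c^2 + 9, ac^3 - 4/5a + 9/5bc - 8/5b, b^2c - 5c^3 + 4}.

Buchberger on the second generating set:
h_1 = ab + 2b^2 - 10c^2 + 9, LT = ab.
h_2 = 2abc + 18c - 16, LT = abc.

S(h_1,h_2): lcm = abc. S = 2b^2c - 10c^3 + 8.
  leading term b^2c: no divisor's leading term divides it; move 2b^2c to the remainder.
  leading term c^3: no divisor's leading term divides it; move -10c^3 to the remainder.
  leading term 1: no divisor's leading term divides it; move 8 to the remainder.
  remainder 2b^2c - 10c^3 + 8 ≠ 0; add k_3 = 2b^2c - 10c^3 + 8 to the basis.

S(h_1,k_3): lcm = ab^2c. S = 5ac^3 - 4a + 2b^3c - 10bc^3 + 9bc.
  leading term ac^3: no divisor's leading term divides it; move 5ac^3 to the remainder.
  leading term a: no divisor's leading term divides it; move -4a to the remainder.
  leading term b^3c: subtract (b)·k_3 from 2b^3c - 10bc^3 + 9bc → 9bc - 8b
  leading term bc: no divisor's leading term divides it; move 9bc to the remainder.
  leading term b: no divisor's leading term divides it; move -8b to the remainder.
  remainder 5ac^3 - 4a + 9bc - 8b ≠ 0; add k_4 = 5ac^3 - 4a + 9bc - 8b to the basis.

S(h_2,k_3): lcm = ab^2c. S = 5ac^3 - 4a + 9bc - 8b.
  leading term ac^3: subtract (1)·k_4 from 5ac^3 - 4a + 9bc - 8b → 0
  remainder 0.

S(h_1,k_4): lcm = abc^3. S = 4/5ab + 2b^2c^3 - 9/5b^2c + 8/5b^2 - 10c^5 + 9c^3.
  leading term ab: subtract (4/5)·h_1 from 4/5ab + 2b^2c^3 - 9/5b^2c + 8/5b^2 - 10c^5 + 9c^3 → 2b^2c^3 - 9/5b^2c - 10c^5 + 9c^3 + 8c^2 - 36/5
  leading term b^2c^3: subtract (c^2)·k_3 from 2b^2c^3 - 9/5b^2c - 10c^5 + 9c^3 + 8c^2 - 36/5 → -9/5b^2c + 9c^3 - 36/5
  leading term b^2c: subtract (-9/10)·k_3 from -9/5b^2c + 9c^3 - 36/5 → 0
  remainder 0.

S(h_2,k_4): lcm = abc^3. S = 4/5ab - 9/5b^2c + 8/5b^2 + 9c^3 - 8c^2.
  leading term ab: subtract (4/5)·h_1 from 4/5ab - 9/5b^2c + 8/5b^2 + 9c^3 - 8c^2 → -9/5b^2c + 9c^3 - 36/5
  leading term b^2c: subtract (-9/10)·k_3 from -9/5b^2c + 9c^3 - 36/5 → 0
  remainder 0.

S(k_3,k_4): lcm = ab^2c^3. S = 4/5ab^2 - 5ac^5 + 4ac^2 - 9/5b^3c + 8/5b^3.
  leading term ab^2: subtract (4/5b)·h_1 from 4/5ab^2 - 5ac^5 + 4ac^2 - 9/5b^3c + 8/5b^3 → -5ac^5 + 4ac^2 - 9/5b^3c + 8bc^2 - 36/5b
  leading term ac^5: subtract (-c^2)·k_4 from -5ac^5 + 4ac^2 - 9/5b^3c + 8bc^2 - 36/5b → -9/5b^3c + 9bc^3 - 36/5b
  leading term b^3c: subtract (-9/10b)·k_3 from -9/5b^3c + 9bc^3 - 36/5b → 0
  remainder 0.

Every S-polynomial of the final basis reduces to 0, so we have a Gröbner basis.
Inter-reduce: drop elements whose leading term is divisible by another's, tail-reduce, and make monic.
Reduced Gröbner basis: {ab + 2b^2 - 10c^2 + 9, ac^3 - 4/5a + 9/5bc - 8/5b, b^2c - 5c^3 + 4}.

The two bases agree; hence the ideals are identical.

Yes, the ideals are equal.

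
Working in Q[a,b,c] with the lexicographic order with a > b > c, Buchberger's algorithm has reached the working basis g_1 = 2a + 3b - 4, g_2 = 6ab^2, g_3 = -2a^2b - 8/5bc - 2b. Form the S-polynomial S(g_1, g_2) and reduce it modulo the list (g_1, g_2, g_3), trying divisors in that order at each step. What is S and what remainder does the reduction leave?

lcm(LM(g_1), LM(g_2)) = ab^2.
S = (lcm/LT(g_1))·g_1 − (lcm/LT(g_2))·g_2 = 3/2b^3 - 2b^2.
Reduce S modulo (g_1, g_2, g_3) in that order:
  leading term b^3: no divisor's leading term divides it; move 3/2b^3 to the remainder.
  leading term b^2: no divisor's leading term divides it; move -2b^2 to the remainder.
The remainder 3/2b^3 - 2b^2 is nonzero, so it would be added as the next basis element.

S(g_1, g_2) = 3/2b^3 - 2b^2; remainder on division = 3/2b^3 - 2b^2.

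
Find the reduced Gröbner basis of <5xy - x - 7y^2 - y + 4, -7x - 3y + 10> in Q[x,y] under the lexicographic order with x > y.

G = {x + 3/7y - 10/7, y^2 - 23/32y - 9/32}

f_1 = 5xy - x - 7y^2 - y + 4, LT = xy.
f_2 = -7x - 3y + 10, LT = x.

S(f_1,f_2): lcm = xy. S = -1/5x - 64/35y^2 + 43/35y + 4/5.
  leading term x: subtract (1/35)·f_2 from -1/5x - 64/35y^2 + 43/35y + 4/5 → -64/35y^2 + 46/35y + 18/35
  leading term y^2: no divisor's leading term divides it; move -64/35y^2 to the remainder.
  leading term y: no divisor's leading term divides it; move 46/35y to the remainder.
  leading term 1: no divisor's leading term divides it; move 18/35 to the remainder.
  remainder -64/35y^2 + 46/35y + 18/35 ≠ 0; add g_3 = -64/35y^2 + 46/35y + 18/35 to the basis.

The other S-polynomials (S(f_1,g_3), S(f_2,g_3)) all reduce to 0 modulo the current basis, so we have a Gröbner basis.
Inter-reduce: drop elements whose leading term is divisible by another's, tail-reduce, and make monic.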